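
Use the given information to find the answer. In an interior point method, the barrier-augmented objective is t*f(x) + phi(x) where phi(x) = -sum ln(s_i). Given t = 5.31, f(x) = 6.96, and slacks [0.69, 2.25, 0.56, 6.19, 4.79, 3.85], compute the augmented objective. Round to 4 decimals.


Step 1: Compute log-barrier.
ln values: [-0.3711, 0.8109, -0.5798, 1.8229, 1.5665, 1.3481]
phi = -(-0.3711 + 0.8109 - 0.5798 + 1.8229 + 1.5665 + 1.3481) = -4.5976
Step 2: Compute augmented objective.
t*f(x) = 5.31*6.96 = 36.9576
Total = 36.9576 - 4.5976 = 32.36


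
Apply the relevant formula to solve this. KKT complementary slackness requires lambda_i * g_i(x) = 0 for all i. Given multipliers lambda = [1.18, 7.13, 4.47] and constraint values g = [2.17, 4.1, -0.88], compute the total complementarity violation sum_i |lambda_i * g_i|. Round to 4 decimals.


KKT complementary slackness check:
lambda_1 * g_1 = 1.18 * 2.17 = 2.5606
lambda_2 * g_2 = 7.13 * 4.1 = 29.233
lambda_3 * g_3 = 4.47 * -0.88 = -3.9336
Total violation = 2.5606 + 29.233 + 3.9336 = 35.7272


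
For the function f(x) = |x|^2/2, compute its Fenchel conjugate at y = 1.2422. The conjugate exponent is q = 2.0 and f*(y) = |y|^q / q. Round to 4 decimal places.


The conjugate exponent q satisfies 1/p + 1/q = 1.
p = 2, so q = 2/(2 - 1) = 2.0
|y|^q = 1.2422^2.0 = 1.5431
f*(1.2422) = 1.5431 / 2.0 = 0.7715


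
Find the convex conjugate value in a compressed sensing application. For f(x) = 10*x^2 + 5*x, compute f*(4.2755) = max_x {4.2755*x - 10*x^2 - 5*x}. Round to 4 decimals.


f*(y) = sup_x {y*x - a*x^2 - b*x} = sup_x {(y-b)*x - a*x^2}
FOC: (y - b) - 2a*x = 0 => x* = (y - b)/(2a)
x* = (4.2755 - 5)/(2*10) = -0.0362
f*(4.2755) = (y-b)^2/(4a) = (4.2755 - 5)^2/(4*10)
= 0.5249/40 = 0.0131


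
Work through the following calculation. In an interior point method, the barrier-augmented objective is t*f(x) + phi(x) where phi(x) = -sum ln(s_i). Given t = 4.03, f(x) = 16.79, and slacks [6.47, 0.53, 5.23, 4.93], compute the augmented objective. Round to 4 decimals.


Step 1: Compute log-barrier.
ln values: [1.8672, -0.6349, 1.6544, 1.5953]
phi = -(1.8672 - 0.6349 + 1.6544 + 1.5953) = -4.482
Step 2: Compute augmented objective.
t*f(x) = 4.03*16.79 = 67.6637
Total = 67.6637 - 4.482 = 63.1817


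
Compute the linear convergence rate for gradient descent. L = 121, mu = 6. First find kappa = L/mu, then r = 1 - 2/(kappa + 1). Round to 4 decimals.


Step 1: Compute the condition number.
kappa = L/mu = 121/6 = 20.1667
Step 2: Compute the convergence rate.
r = 1 - 2/(kappa + 1) = 1 - 2*mu/(L + mu) = (L - mu)/(L + mu) = 115/127 = 0.9055


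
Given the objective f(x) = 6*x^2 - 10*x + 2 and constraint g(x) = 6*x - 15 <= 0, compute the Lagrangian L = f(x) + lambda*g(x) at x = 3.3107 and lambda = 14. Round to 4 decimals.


Step 1: Evaluate f(x).
f(3.3107) = 6*3.3107^2 - 10*3.3107 + 2 = 34.6574
Step 2: Evaluate g(x).
g(3.3107) = 6*3.3107 - 15 = 4.8642
Step 3: Compute Lagrangian.
L = 34.6574 + 14*4.8642 = 102.7562


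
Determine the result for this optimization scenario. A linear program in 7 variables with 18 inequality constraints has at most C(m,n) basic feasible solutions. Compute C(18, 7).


Each vertex corresponds to some choice of n active constraints out of m, so the number of vertices is at most C(m, n) = m! / (n!(m-n)!).
m = 18, n = 7
Numerator: 18 * 17 * 16 * 15 * 14 * 13 * 12
Denominator: 7! = 5040
C(18, 7) = 31824


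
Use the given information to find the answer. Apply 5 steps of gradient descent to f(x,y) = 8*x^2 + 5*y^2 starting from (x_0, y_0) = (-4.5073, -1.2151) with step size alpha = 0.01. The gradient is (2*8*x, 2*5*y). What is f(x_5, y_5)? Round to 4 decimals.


Gradient descent on f(x,y) = 8*x^2 + 5*y^2.
Starting point: (-4.5073, -1.2151), alpha = 0.01
Step 1: grad_x = 2*8*-4.5073 = -72.1168, grad_y = 2*5*-1.2151 = -12.151
  x_1 = -4.5073 - 0.01*-72.1168 = -3.7861
  y_1 = -1.2151 - 0.01*-12.151 = -1.0936
Step 2: grad_x = 2*8*-3.7861 = -60.5781, grad_y = 2*5*-1.0936 = -10.9359
  x_2 = -3.7861 - 0.01*-60.5781 = -3.1804
  y_2 = -1.0936 - 0.01*-10.9359 = -0.9842
Step 3: grad_x = 2*8*-3.1804 = -50.8856, grad_y = 2*5*-0.9842 = -9.8423
  x_3 = -3.1804 - 0.01*-50.8856 = -2.6715
  y_3 = -0.9842 - 0.01*-9.8423 = -0.8858
Step 4: grad_x = 2*8*-2.6715 = -42.7439, grad_y = 2*5*-0.8858 = -8.8581
  x_4 = -2.6715 - 0.01*-42.7439 = -2.2441
  y_4 = -0.8858 - 0.01*-8.8581 = -0.7972
Step 5: grad_x = 2*8*-2.2441 = -35.9049, grad_y = 2*5*-0.7972 = -7.9723
  x_5 = -2.2441 - 0.01*-35.9049 = -1.885
  y_5 = -0.7972 - 0.01*-7.9723 = -0.7175
f(-1.885, -0.7175) = 8*(-1.885)^2 + 5*(-0.7175)^2 = 31.0001


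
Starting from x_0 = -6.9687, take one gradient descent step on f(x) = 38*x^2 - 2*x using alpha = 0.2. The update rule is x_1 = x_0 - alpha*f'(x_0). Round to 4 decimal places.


We compute the gradient at x_0 and apply the update.
f'(x) = 76*x - 2
f'(-6.9687) = 76*-6.9687 - 2 = -531.6212
x_1 = -6.9687 - 0.2*-531.6212 = 99.3555


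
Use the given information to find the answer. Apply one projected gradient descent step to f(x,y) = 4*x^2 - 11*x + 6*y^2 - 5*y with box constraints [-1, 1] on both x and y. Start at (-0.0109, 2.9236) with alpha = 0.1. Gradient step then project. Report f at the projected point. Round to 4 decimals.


Step 1: Compute gradient at (-0.0109, 2.9236).
grad_x = 2*4*-0.0109 - 11 = -11.0872
grad_y = 2*6*2.9236 - 5 = 30.0832
Step 2: Gradient step.
x_raw = -0.0109 - 0.1*-11.0872 = 1.0978
y_raw = 2.9236 - 0.1*30.0832 = -0.0847
Step 3: Project onto [-1, 1].
x_proj = clip(1.0978) = 1.0
y_proj = clip(-0.0847) = -0.0847
Step 4: Evaluate f.
f(1.0, -0.0847) = -6.5333


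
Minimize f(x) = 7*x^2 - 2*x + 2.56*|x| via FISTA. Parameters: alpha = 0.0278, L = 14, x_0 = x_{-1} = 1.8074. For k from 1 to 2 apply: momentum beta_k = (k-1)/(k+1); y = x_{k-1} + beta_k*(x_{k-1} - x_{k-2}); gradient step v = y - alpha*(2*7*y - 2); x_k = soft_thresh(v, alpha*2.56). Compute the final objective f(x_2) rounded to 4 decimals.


FISTA on f(x) = 7*x^2 - 2*x + 2.56*|x|
L = 14, alpha = 0.0278
Iteration 1: beta = 0.0, y = 1.8074 + 0.0*(1.8074 - 1.8074) = 1.8074
  grad(y) = 23.3036, v = y - alpha*grad = 1.1596
  prox(v) = soft_thresh(1.1596, 0.0712) = 1.0884
Iteration 2: beta = 0.3333, y = 1.0884 + 0.3333*(1.0884 - 1.8074) = 0.8487
  grad(y) = 9.8821, v = y - alpha*grad = 0.574
  prox(v) = soft_thresh(0.574, 0.0712) = 0.5028
f(x_2) = 7*0.5028^2 - 2*0.5028 + 2.56*|0.5028| = 2.0515


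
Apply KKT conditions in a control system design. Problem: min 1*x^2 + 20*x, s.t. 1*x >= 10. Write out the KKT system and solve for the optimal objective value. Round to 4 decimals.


Step 1: Try lambda = 0 (constraint inactive).
x_unc = -20/(2*1) = -10.0
Check: 1*-10.0 = -10.0 < 10 -- violated!
Step 2: Constraint must be active: 1*x = 10
x* = 10/1 = 10.0
lambda = (2*1*10.0 + 20)/1 = 40.0
Step 3: Compute optimal value.
f(x*) = 1*10.0^2 + 20*10.0 = 300.0


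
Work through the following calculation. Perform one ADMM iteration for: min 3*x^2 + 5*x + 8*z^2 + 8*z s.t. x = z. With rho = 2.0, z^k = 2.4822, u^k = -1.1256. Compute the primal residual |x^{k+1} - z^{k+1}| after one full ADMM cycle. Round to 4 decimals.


ADMM iteration with rho = 2.0, z^k = 2.4822, u^k = -1.1256
Step 1: x-update.
Minimize 3*x^2 + 5*x + (2.0/2)*(x - 2.4822 - 1.1256)^2
FOC: (2*3 + 2.0)*x = -5 + 2.0*(2.4822 + 1.1256)
x^{k+1} = 0.277
Step 2: z-update.
Minimize 8*z^2 + 8*z + (2.0/2)*(0.277 - z - 1.1256)^2
FOC: (2*8 + 2.0)*z = -8 + 2.0*(0.277 - 1.1256)
z^{k+1} = -0.5387
Step 3: u-update.
u^{k+1} = -1.1256 + 0.277 + 0.5387 = -0.3099
Step 4: Primal residual = |0.277 + 0.5387| = 0.8157


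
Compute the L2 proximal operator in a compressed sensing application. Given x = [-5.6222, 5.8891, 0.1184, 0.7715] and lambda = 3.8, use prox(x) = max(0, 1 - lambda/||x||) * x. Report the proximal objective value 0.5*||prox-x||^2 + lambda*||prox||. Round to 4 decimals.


Step 1: Compute ||x||.
||x|| = 8.1792
Step 2: Compute scaling factor.
scale = max(0, 1 - 3.8/8.1792) = 0.5354
Step 3: prox(x) = [-3.0102, 3.1531, 0.0634, 0.4131]
||prox(x)|| = 4.3792
Step 4: Proximal objective.
0.5*||prox-x||^2 = 7.22
lambda*||prox|| = 16.641
Total = 23.8611


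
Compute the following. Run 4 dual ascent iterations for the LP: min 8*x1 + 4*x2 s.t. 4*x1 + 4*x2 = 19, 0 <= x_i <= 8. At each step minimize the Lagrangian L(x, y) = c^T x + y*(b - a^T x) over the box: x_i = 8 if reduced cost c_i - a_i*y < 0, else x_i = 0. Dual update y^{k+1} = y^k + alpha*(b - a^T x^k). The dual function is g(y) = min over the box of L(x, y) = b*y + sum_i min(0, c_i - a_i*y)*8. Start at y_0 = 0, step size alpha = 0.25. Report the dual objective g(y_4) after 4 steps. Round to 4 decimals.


Dual ascent for LP: min 8*x1 + 4*x2, 4*x1 + 4*x2 = 19, 0 <= x_i <= 8
Step 1: y^k = 0.0, reduced costs: (8.0, 4.0)
  x^k = (0.0, 0.0), subgradient = b - a^T x = 19.0
  y^{k+1} = 0.0 + 0.25*19.0 = 4.75
Step 2: y^k = 4.75, reduced costs: (-11.0, -15.0)
  x^k = (8.0, 8.0), subgradient = b - a^T x = -45.0
  y^{k+1} = 4.75 + 0.25*-45.0 = -6.5
Step 3: y^k = -6.5, reduced costs: (34.0, 30.0)
  x^k = (0.0, 0.0), subgradient = b - a^T x = 19.0
  y^{k+1} = -6.5 + 0.25*19.0 = -1.75
Step 4: y^k = -1.75, reduced costs: (15.0, 11.0)
  x^k = (0.0, 0.0), subgradient = b - a^T x = 19.0
  y^{k+1} = -1.75 + 0.25*19.0 = 3.0
Dual objective at y_4 = 3.0: reduced costs (-4.0, -8.0), box minimizer x = (8.0, 8.0)
g(y_4) = b*y + (c1 - a1*y)*x1 + (c2 - a2*y)*x2 = 19*3.0 + (-4.0)*8.0 + (-8.0)*8.0 = 57.0 - 32.0 - 64.0 = -39.0


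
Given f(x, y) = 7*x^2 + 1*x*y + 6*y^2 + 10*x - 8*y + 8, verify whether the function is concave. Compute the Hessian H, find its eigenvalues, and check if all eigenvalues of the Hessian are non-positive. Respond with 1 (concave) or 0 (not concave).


The Hessian of f(x,y) = 7*x^2 + 1*x*y + 6*y^2 + 10*x - 8*y + 8 is:
H = [[14, 1], [1, 12]]
Trace = 14 + 12 = 26
Determinant = 14*12 - (1)^2 = 167
Discriminant = (26)^2 - 4*167 = 8.0
Eigenvalues: lambda_1 = 11.5858, lambda_2 = 14.4142
The function is not concave.

0


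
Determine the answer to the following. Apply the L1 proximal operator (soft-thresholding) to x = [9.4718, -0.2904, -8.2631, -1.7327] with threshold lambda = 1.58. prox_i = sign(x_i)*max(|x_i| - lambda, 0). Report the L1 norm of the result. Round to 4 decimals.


Soft-thresholding with lambda = 1.58:
prox(9.4718) = sign(9.4718)*max(|9.4718| - 1.58, 0) = 7.8918
prox(-0.2904) = sign(-0.2904)*max(|-0.2904| - 1.58, 0) = 0.0
prox(-8.2631) = sign(-8.2631)*max(|-8.2631| - 1.58, 0) = -6.6831
prox(-1.7327) = sign(-1.7327)*max(|-1.7327| - 1.58, 0) = -0.1527
prox(x) = [7.8918, 0.0, -6.6831, -0.1527]
||prox(x)||_1 = 7.8918 + 0.0 + 6.6831 + 0.1527 = 14.7276


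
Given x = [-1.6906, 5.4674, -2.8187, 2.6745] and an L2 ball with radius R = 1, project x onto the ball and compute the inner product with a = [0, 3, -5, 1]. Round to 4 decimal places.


Step 1: Compute ||x|| (intermediates to 6 decimals).
||x|| = sqrt((-1.6906)^2 + 5.4674^2 + (-2.8187)^2 + 2.6745^2) = 6.917269
Step 2: Project.
Since ||x|| > R, scale = R/||x|| = 1/6.917269 = 0.144566, proj(x) = scale * x
proj(x) = [-0.244403, 0.7904, -0.407488, 0.386642]
Step 3: Dot product.
a^T * proj(x) = 0*(-0.244403) + 3*0.7904 - 5*(-0.407488) + 1*0.386642 = 4.7953


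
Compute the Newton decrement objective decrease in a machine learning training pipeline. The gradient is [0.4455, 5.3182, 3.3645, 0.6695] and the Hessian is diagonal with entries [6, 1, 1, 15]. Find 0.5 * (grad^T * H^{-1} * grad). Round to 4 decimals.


Step 1: H is diagonal, so H^(-1) * g = [0.0743, 5.3182, 3.3645, 0.0446].
Step 2: g^T H^(-1) g = sum_i g_i^2 / H_ii
  = (0.4455)^2/6 + (5.3182)^2/1 + (3.3645)^2/1 + (0.6695)^2/15
  = 0.0331 + 28.2833 + 11.3199 + 0.0299 = 39.6661
Step 3: Objective decrease = 0.5 * g^T H^(-1) g = 19.833


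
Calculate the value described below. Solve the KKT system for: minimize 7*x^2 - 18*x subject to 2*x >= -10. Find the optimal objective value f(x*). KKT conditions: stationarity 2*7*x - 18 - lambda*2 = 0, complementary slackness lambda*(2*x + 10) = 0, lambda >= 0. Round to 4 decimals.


Step 1: Try lambda = 0 (constraint inactive).
Stationarity: 2*7*x - 18 = 0
x* = 18/(2*7) = 9/7 = 1.2857 (rounded; the exact value 9/7 is used below)
Check constraint: 2*1.2857 = 2.5714 >= -10 -- satisfied.
Step 2: Compute optimal value.
f(x*) = 7*(9/7)^2 - 18*(9/7) = -11.5714


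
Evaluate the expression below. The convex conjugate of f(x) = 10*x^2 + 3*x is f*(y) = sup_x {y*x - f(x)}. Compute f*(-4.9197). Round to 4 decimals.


f*(y) = sup_x {y*x - a*x^2 - b*x} = sup_x {(y-b)*x - a*x^2}
FOC: (y - b) - 2a*x = 0 => x* = (y - b)/(2a)
x* = (-4.9197 - 3)/(2*10) = -0.396
f*(-4.9197) = (y-b)^2/(4a) = (-4.9197 - 3)^2/(4*10)
= 62.7216/40 = 1.568


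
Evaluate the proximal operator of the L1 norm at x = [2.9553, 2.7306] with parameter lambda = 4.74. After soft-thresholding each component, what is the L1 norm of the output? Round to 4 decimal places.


Soft-thresholding with lambda = 4.74:
prox(2.9553) = sign(2.9553)*max(|2.9553| - 4.74, 0) = 0.0
prox(2.7306) = sign(2.7306)*max(|2.7306| - 4.74, 0) = 0.0
prox(x) = [0.0, 0.0]
||prox(x)||_1 = 0.0 + 0.0 = 0.0


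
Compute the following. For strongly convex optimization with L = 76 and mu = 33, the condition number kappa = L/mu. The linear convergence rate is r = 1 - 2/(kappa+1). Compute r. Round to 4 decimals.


Step 1: Compute the condition number.
kappa = L/mu = 76/33 = 2.303
Step 2: Compute the convergence rate.
r = 1 - 2/(kappa + 1) = 1 - 2*mu/(L + mu) = (L - mu)/(L + mu) = 43/109 = 0.3945


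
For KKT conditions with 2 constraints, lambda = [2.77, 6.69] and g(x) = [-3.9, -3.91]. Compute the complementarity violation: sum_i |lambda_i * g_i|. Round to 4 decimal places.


KKT complementary slackness check:
lambda_1 * g_1 = 2.77 * -3.9 = -10.803
lambda_2 * g_2 = 6.69 * -3.91 = -26.1579
Total violation = 10.803 + 26.1579 = 36.9609


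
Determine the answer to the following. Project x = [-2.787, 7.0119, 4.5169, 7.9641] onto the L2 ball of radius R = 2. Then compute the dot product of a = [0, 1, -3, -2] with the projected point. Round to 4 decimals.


Step 1: Compute ||x|| (intermediates to 6 decimals).
||x|| = sqrt((-2.787)^2 + 7.0119^2 + 4.5169^2 + 7.9641^2) = 11.864375
Step 2: Project.
Since ||x|| > R, scale = R/||x|| = 2/11.864375 = 0.168572, proj(x) = scale * x
proj(x) = [-0.46981, 1.18201, 0.761423, 1.342524]
Step 3: Dot product.
a^T * proj(x) = 0*(-0.46981) + 1*1.18201 - 3*0.761423 - 2*1.342524 = -3.7873


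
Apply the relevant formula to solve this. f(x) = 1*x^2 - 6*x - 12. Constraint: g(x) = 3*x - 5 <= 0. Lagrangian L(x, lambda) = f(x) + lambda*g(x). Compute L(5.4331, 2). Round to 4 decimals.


Step 1: Evaluate f(x).
f(5.4331) = 1*5.4331^2 - 6*5.4331 - 12 = -15.08
Step 2: Evaluate g(x).
g(5.4331) = 3*5.4331 - 5 = 11.2993
Step 3: Compute Lagrangian.
L = -15.08 + 2*11.2993 = 7.5186


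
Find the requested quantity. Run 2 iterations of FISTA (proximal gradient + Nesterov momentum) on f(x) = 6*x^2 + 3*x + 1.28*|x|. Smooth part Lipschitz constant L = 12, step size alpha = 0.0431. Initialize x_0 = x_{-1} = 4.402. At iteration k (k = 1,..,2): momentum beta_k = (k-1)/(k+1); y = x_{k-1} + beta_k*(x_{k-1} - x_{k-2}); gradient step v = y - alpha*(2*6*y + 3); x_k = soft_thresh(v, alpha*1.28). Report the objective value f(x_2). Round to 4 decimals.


FISTA on f(x) = 6*x^2 + 3*x + 1.28*|x|
L = 12, alpha = 0.0431
Iteration 1: beta = 0.0, y = 4.402 + 0.0*(4.402 - 4.402) = 4.402
  grad(y) = 55.824, v = y - alpha*grad = 1.996
  prox(v) = soft_thresh(1.996, 0.0552) = 1.9408
Iteration 2: beta = 0.3333, y = 1.9408 + 0.3333*(1.9408 - 4.402) = 1.1204
  grad(y) = 16.4451, v = y - alpha*grad = 0.4116
  prox(v) = soft_thresh(0.4116, 0.0552) = 0.3565
f(x_2) = 6*0.3565^2 + 3*0.3565 + 1.28*|0.3565| = 2.2881


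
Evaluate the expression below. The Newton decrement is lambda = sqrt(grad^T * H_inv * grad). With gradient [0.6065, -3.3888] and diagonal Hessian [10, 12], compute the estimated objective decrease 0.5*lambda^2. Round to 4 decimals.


Step 1: H is diagonal, so H^(-1) * g = [0.0607, -0.2824].
Step 2: g^T H^(-1) g = sum_i g_i^2 / H_ii
  = (0.6065)^2/10 + (-3.3888)^2/12
  = 0.0368 + 0.957 = 0.9938
Step 3: Objective decrease = 0.5 * g^T H^(-1) g = 0.4969


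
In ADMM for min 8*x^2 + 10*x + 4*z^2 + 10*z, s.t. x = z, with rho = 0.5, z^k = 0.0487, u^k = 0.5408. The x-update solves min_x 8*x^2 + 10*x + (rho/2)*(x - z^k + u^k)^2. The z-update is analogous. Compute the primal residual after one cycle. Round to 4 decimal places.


ADMM iteration with rho = 0.5, z^k = 0.0487, u^k = 0.5408
Step 1: x-update.
Minimize 8*x^2 + 10*x + (0.5/2)*(x - 0.0487 + 0.5408)^2
FOC: (2*8 + 0.5)*x = -10 + 0.5*(0.0487 - 0.5408)
x^{k+1} = -0.621
Step 2: z-update.
Minimize 4*z^2 + 10*z + (0.5/2)*(-0.621 - z + 0.5408)^2
FOC: (2*4 + 0.5)*z = -10 + 0.5*(-0.621 + 0.5408)
z^{k+1} = -1.1812
Step 3: u-update.
u^{k+1} = 0.5408 - 0.621 + 1.1812 = 1.101
Step 4: Primal residual = |-0.621 + 1.1812| = 0.5602


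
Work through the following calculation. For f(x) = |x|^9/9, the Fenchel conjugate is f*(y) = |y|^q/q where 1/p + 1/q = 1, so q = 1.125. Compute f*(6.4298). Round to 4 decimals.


The conjugate exponent q satisfies 1/p + 1/q = 1.
p = 9, so q = 9/(9 - 1) = 1.125
|y|^q = 6.4298^1.125 = 8.1138
f*(6.4298) = 8.1138 / 1.125 = 7.2122


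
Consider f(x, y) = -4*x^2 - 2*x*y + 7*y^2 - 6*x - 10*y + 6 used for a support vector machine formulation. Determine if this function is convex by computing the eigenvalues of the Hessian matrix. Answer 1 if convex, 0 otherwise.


The Hessian of f(x,y) = -4*x^2 - 2*x*y + 7*y^2 - 6*x - 10*y + 6 is:
H = [[-8, -2], [-2, 14]]
Trace = -8 + 14 = 6
Determinant = -8*14 - (-2)^2 = -116
Discriminant = (6)^2 - 4*-116 = 500.0
Eigenvalues: lambda_1 = -8.1803, lambda_2 = 14.1803
The function is not convex.

0


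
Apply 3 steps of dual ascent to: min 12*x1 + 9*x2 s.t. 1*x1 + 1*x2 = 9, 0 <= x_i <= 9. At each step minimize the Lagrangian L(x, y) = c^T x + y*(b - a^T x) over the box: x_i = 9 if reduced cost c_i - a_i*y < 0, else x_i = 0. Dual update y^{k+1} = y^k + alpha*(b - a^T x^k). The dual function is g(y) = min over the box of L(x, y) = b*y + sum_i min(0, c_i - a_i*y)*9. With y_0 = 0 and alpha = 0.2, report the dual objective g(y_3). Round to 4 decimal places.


Dual ascent for LP: min 12*x1 + 9*x2, 1*x1 + 1*x2 = 9, 0 <= x_i <= 9
Step 1: y^k = 0.0, reduced costs: (12.0, 9.0)
  x^k = (0.0, 0.0), subgradient = b - a^T x = 9.0
  y^{k+1} = 0.0 + 0.2*9.0 = 1.8
Step 2: y^k = 1.8, reduced costs: (10.2, 7.2)
  x^k = (0.0, 0.0), subgradient = b - a^T x = 9.0
  y^{k+1} = 1.8 + 0.2*9.0 = 3.6
Step 3: y^k = 3.6, reduced costs: (8.4, 5.4)
  x^k = (0.0, 0.0), subgradient = b - a^T x = 9.0
  y^{k+1} = 3.6 + 0.2*9.0 = 5.4
Dual objective at y_3 = 5.4: reduced costs (6.6, 3.6), box minimizer x = (0.0, 0.0)
g(y_3) = b*y + (c1 - a1*y)*x1 + (c2 - a2*y)*x2 = 9*5.4 + 6.6*0.0 + 3.6*0.0 = 48.6 + 0.0 + 0.0 = 48.6


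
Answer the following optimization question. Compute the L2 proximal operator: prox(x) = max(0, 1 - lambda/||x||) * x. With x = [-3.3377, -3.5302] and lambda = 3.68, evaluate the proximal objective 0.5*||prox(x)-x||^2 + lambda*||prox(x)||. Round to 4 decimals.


Step 1: Compute ||x||.
||x|| = 4.8582
Step 2: Compute scaling factor.
scale = max(0, 1 - 3.68/4.8582) = 0.2425
Step 3: prox(x) = [-0.8095, -0.8562]
||prox(x)|| = 1.1782
Step 4: Proximal objective.
0.5*||prox-x||^2 = 6.7712
lambda*||prox|| = 4.3358
Total = 11.1071


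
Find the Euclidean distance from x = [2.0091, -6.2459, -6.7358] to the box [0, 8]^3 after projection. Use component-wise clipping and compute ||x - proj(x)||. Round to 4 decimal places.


Project each component onto [0, 8].
clip(2.0091) = 2.0091, clip(-6.2459) = 0.0, clip(-6.7358) = 0.0
Projection = [2.0091, 0.0, 0.0]
Squared diffs: [0.0, 39.0113, 45.371]
Distance = sqrt(84.3823) = 9.186


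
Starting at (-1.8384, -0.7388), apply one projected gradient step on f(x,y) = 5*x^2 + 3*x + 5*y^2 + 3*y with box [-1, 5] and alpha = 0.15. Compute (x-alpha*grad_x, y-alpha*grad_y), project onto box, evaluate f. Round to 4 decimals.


Step 1: Compute gradient at (-1.8384, -0.7388).
grad_x = 2*5*-1.8384 + 3 = -15.384
grad_y = 2*5*-0.7388 + 3 = -4.388
Step 2: Gradient step.
x_raw = -1.8384 - 0.15*-15.384 = 0.4692
y_raw = -0.7388 - 0.15*-4.388 = -0.0806
Step 3: Project onto [-1, 5].
x_proj = clip(0.4692) = 0.4692
y_proj = clip(-0.0806) = -0.0806
Step 4: Evaluate f.
f(0.4692, -0.0806) = 2.299


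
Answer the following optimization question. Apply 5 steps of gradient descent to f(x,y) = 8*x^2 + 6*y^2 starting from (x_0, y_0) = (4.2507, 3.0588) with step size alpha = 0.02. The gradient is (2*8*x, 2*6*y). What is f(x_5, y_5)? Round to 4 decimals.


Gradient descent on f(x,y) = 8*x^2 + 6*y^2.
Starting point: (4.2507, 3.0588), alpha = 0.02
Step 1: grad_x = 2*8*4.2507 = 68.0112, grad_y = 2*6*3.0588 = 36.7056
  x_1 = 4.2507 - 0.02*68.0112 = 2.8905
  y_1 = 3.0588 - 0.02*36.7056 = 2.3247
Step 2: grad_x = 2*8*2.8905 = 46.2476, grad_y = 2*6*2.3247 = 27.8963
  x_2 = 2.8905 - 0.02*46.2476 = 1.9655
  y_2 = 2.3247 - 0.02*27.8963 = 1.7668
Step 3: grad_x = 2*8*1.9655 = 31.4484, grad_y = 2*6*1.7668 = 21.2012
  x_3 = 1.9655 - 0.02*31.4484 = 1.3366
  y_3 = 1.7668 - 0.02*21.2012 = 1.3427
Step 4: grad_x = 2*8*1.3366 = 21.3849, grad_y = 2*6*1.3427 = 16.1129
  x_4 = 1.3366 - 0.02*21.3849 = 0.9089
  y_4 = 1.3427 - 0.02*16.1129 = 1.0205
Step 5: grad_x = 2*8*0.9089 = 14.5417, grad_y = 2*6*1.0205 = 12.2458
  x_5 = 0.9089 - 0.02*14.5417 = 0.618
  y_5 = 1.0205 - 0.02*12.2458 = 0.7756
f(0.618, 0.7756) = 8*0.618^2 + 6*0.7756^2 = 6.6646


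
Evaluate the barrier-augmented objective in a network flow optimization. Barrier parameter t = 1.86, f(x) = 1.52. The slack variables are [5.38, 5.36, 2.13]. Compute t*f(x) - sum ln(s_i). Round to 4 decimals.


Step 1: Compute log-barrier.
ln values: [1.6827, 1.679, 0.7561]
phi = -(1.6827 + 1.679 + 0.7561) = -4.1178
Step 2: Compute augmented objective.
t*f(x) = 1.86*1.52 = 2.8272
Total = 2.8272 - 4.1178 = -1.2906


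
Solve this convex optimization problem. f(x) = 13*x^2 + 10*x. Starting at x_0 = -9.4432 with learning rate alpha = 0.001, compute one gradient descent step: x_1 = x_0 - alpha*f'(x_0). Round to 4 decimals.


We compute the gradient at x_0 and apply the update.
f'(x) = 26*x + 10
f'(-9.4432) = 26*-9.4432 + 10 = -235.5232
x_1 = -9.4432 - 0.001*-235.5232 = -9.2077


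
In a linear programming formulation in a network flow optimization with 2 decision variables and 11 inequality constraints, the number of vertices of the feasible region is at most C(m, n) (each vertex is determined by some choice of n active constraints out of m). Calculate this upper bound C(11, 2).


Each vertex corresponds to some choice of n active constraints out of m, so the number of vertices is at most C(m, n) = m! / (n!(m-n)!).
m = 11, n = 2
Numerator: 11 * 10
Denominator: 2! = 2
C(11, 2) = 55


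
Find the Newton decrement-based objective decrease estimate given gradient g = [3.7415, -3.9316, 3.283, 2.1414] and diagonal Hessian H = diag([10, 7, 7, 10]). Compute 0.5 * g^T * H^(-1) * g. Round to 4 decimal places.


Step 1: H is diagonal, so H^(-1) * g = [0.3742, -0.5617, 0.469, 0.2141].
Step 2: g^T H^(-1) g = sum_i g_i^2 / H_ii
  = (3.7415)^2/10 + (-3.9316)^2/7 + (3.283)^2/7 + (2.1414)^2/10
  = 1.3999 + 2.2082 + 1.5397 + 0.4586 = 5.6064
Step 3: Objective decrease = 0.5 * g^T H^(-1) g = 2.8032


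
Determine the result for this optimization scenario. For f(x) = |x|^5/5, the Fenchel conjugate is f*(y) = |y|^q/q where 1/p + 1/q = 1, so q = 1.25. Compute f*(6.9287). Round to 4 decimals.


The conjugate exponent q satisfies 1/p + 1/q = 1.
p = 5, so q = 5/(5 - 1) = 1.25
|y|^q = 6.9287^1.25 = 11.2413
f*(6.9287) = 11.2413 / 1.25 = 8.993


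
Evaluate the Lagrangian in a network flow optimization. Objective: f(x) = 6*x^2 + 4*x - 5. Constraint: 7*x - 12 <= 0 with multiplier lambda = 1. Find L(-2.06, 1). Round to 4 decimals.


Step 1: Evaluate f(x).
f(-2.06) = 6*(-2.06)^2 + 4*(-2.06) - 5 = 12.2216
Step 2: Evaluate g(x).
g(-2.06) = 7*-2.06 - 12 = -26.42
Step 3: Compute Lagrangian.
L = 12.2216 + 1*-26.42 = -14.1984


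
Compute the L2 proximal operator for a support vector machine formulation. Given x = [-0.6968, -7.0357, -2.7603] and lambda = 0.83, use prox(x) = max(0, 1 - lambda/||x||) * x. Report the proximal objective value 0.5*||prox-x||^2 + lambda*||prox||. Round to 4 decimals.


Step 1: Compute ||x||.
||x|| = 7.5899
Step 2: Compute scaling factor.
scale = max(0, 1 - 0.83/7.5899) = 0.8906
Step 3: prox(x) = [-0.6206, -6.2663, -2.4584]
||prox(x)|| = 6.7599
Step 4: Proximal objective.
0.5*||prox-x||^2 = 0.3445
lambda*||prox|| = 5.6107
Total = 5.9551


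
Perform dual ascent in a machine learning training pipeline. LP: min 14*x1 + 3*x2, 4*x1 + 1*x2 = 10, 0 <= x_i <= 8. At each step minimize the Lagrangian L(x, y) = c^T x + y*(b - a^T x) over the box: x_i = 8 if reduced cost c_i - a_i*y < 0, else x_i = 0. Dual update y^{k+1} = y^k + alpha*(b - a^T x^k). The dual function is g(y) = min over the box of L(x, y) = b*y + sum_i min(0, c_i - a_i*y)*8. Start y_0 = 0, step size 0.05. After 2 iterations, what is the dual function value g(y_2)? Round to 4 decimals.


Dual ascent for LP: min 14*x1 + 3*x2, 4*x1 + 1*x2 = 10, 0 <= x_i <= 8
Step 1: y^k = 0.0, reduced costs: (14.0, 3.0)
  x^k = (0.0, 0.0), subgradient = b - a^T x = 10.0
  y^{k+1} = 0.0 + 0.05*10.0 = 0.5
Step 2: y^k = 0.5, reduced costs: (12.0, 2.5)
  x^k = (0.0, 0.0), subgradient = b - a^T x = 10.0
  y^{k+1} = 0.5 + 0.05*10.0 = 1.0
Dual objective at y_2 = 1.0: reduced costs (10.0, 2.0), box minimizer x = (0.0, 0.0)
g(y_2) = b*y + (c1 - a1*y)*x1 + (c2 - a2*y)*x2 = 10*1.0 + 10.0*0.0 + 2.0*0.0 = 10.0 + 0.0 + 0.0 = 10.0


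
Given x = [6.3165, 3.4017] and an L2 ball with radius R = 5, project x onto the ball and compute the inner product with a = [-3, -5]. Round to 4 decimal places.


Step 1: Compute ||x|| (intermediates to 6 decimals).
||x|| = sqrt(6.3165^2 + 3.4017^2) = 7.174241
Step 2: Project.
Since ||x|| > R, scale = R/||x|| = 5/7.174241 = 0.696938, proj(x) = scale * x
proj(x) = [4.402209, 2.370774]
Step 3: Dot product.
a^T * proj(x) = -3*4.402209 - 5*2.370774 = -25.0605


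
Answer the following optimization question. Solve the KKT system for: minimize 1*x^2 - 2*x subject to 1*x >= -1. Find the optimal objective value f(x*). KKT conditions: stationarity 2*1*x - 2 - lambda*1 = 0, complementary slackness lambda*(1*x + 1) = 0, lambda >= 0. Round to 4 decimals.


Step 1: Try lambda = 0 (constraint inactive).
Stationarity: 2*1*x - 2 = 0
x* = 2/(2*1) = 1.0
Check constraint: 1*1.0 = 1.0 >= -1 -- satisfied.
Step 2: Compute optimal value.
f(x*) = 1*1.0^2 - 2*1.0 = -1.0


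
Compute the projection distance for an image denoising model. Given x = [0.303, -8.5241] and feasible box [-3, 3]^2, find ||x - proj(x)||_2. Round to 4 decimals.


Project each component onto [-3, 3].
clip(0.303) = 0.303, clip(-8.5241) = -3.0
Projection = [0.303, -3.0]
Squared diffs: [0.0, 30.5157]
Distance = sqrt(30.5157) = 5.5241


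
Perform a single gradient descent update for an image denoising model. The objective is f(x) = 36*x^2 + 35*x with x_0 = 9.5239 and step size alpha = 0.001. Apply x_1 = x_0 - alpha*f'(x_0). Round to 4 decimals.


We compute the gradient at x_0 and apply the update.
f'(x) = 72*x + 35
f'(9.5239) = 72*9.5239 + 35 = 720.7208
x_1 = 9.5239 - 0.001*720.7208 = 8.8032


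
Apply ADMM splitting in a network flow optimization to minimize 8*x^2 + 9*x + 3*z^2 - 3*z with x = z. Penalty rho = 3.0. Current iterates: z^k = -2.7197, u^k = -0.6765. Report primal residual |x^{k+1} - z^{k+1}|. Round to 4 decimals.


ADMM iteration with rho = 3.0, z^k = -2.7197, u^k = -0.6765
Step 1: x-update.
Minimize 8*x^2 + 9*x + (3.0/2)*(x + 2.7197 - 0.6765)^2
FOC: (2*8 + 3.0)*x = -9 + 3.0*(-2.7197 + 0.6765)
x^{k+1} = -0.7963
Step 2: z-update.
Minimize 3*z^2 - 3*z + (3.0/2)*(-0.7963 - z - 0.6765)^2
FOC: (2*3 + 3.0)*z = 3 + 3.0*(-0.7963 - 0.6765)
z^{k+1} = -0.1576
Step 3: u-update.
u^{k+1} = -0.6765 - 0.7963 + 0.1576 = -1.3152
Step 4: Primal residual = |-0.7963 + 0.1576| = 0.6387


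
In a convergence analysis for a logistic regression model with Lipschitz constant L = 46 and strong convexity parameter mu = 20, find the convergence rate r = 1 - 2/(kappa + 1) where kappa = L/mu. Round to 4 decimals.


Step 1: Compute the condition number.
kappa = L/mu = 46/20 = 2.3
Step 2: Compute the convergence rate.
r = 1 - 2/(kappa + 1) = 1 - 2*mu/(L + mu) = (L - mu)/(L + mu) = 26/66 = 0.3939


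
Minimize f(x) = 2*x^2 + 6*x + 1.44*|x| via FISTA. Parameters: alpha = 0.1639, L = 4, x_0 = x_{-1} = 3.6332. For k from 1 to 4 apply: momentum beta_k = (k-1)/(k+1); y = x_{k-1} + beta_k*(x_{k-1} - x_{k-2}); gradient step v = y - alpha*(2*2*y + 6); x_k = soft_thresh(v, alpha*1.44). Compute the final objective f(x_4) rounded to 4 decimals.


FISTA on f(x) = 2*x^2 + 6*x + 1.44*|x|
L = 4, alpha = 0.1639
Iteration 1: beta = 0.0, y = 3.6332 + 0.0*(3.6332 - 3.6332) = 3.6332
  grad(y) = 20.5328, v = y - alpha*grad = 0.2679
  prox(v) = soft_thresh(0.2679, 0.236) = 0.0319
Iteration 2: beta = 0.3333, y = 0.0319 + 0.3333*(0.0319 - 3.6332) = -1.1686
  grad(y) = 1.3256, v = y - alpha*grad = -1.3859
  prox(v) = soft_thresh(-1.3859, 0.236) = -1.1498
Iteration 3: beta = 0.5, y = -1.1498 + 0.5*(-1.1498 - 0.0319) = -1.7407
  grad(y) = -0.9628, v = y - alpha*grad = -1.5829
  prox(v) = soft_thresh(-1.5829, 0.236) = -1.3469
Iteration 4: beta = 0.6, y = -1.3469 + 0.6*(-1.3469 + 1.1498) = -1.4651
  grad(y) = 0.1396, v = y - alpha*grad = -1.488
  prox(v) = soft_thresh(-1.488, 0.236) = -1.252
f(x_4) = 2*(-1.252)^2 + 6*(-1.252) + 1.44*|-1.252| = -2.5741


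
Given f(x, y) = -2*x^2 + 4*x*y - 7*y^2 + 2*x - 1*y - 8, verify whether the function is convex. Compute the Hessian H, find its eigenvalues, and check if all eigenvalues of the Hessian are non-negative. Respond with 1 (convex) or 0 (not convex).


The Hessian of f(x,y) = -2*x^2 + 4*x*y - 7*y^2 + 2*x - 1*y - 8 is:
H = [[-4, 4], [4, -14]]
Trace = -4 - 14 = -18
Determinant = -4*-14 - (4)^2 = 40
Discriminant = (-18)^2 - 4*40 = 164.0
Eigenvalues: lambda_1 = -15.4031, lambda_2 = -2.5969
The function is not convex.

0


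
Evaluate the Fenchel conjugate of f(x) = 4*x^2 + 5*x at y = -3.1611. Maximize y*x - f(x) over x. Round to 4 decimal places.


f*(y) = sup_x {y*x - a*x^2 - b*x} = sup_x {(y-b)*x - a*x^2}
FOC: (y - b) - 2a*x = 0 => x* = (y - b)/(2a)
x* = (-3.1611 - 5)/(2*4) = -1.0201
f*(-3.1611) = (y-b)^2/(4a) = (-3.1611 - 5)^2/(4*4)
= 66.6036/16 = 4.1627


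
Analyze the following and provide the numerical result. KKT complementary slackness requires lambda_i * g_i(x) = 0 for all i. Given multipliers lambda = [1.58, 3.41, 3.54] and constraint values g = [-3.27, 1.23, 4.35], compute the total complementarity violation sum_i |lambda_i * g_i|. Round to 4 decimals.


KKT complementary slackness check:
lambda_1 * g_1 = 1.58 * -3.27 = -5.1666
lambda_2 * g_2 = 3.41 * 1.23 = 4.1943
lambda_3 * g_3 = 3.54 * 4.35 = 15.399
Total violation = 5.1666 + 4.1943 + 15.399 = 24.7599


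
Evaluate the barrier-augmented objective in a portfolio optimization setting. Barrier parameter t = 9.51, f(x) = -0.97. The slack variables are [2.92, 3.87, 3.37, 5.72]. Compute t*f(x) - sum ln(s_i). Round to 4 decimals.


Step 1: Compute log-barrier.
ln values: [1.0716, 1.3533, 1.2149, 1.744]
phi = -(1.0716 + 1.3533 + 1.2149 + 1.744) = -5.3837
Step 2: Compute augmented objective.
t*f(x) = 9.51*-0.97 = -9.2247
Total = -9.2247 - 5.3837 = -14.6084


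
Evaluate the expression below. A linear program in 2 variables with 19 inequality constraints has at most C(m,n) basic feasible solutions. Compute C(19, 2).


Each vertex corresponds to some choice of n active constraints out of m, so the number of vertices is at most C(m, n) = m! / (n!(m-n)!).
m = 19, n = 2
Numerator: 19 * 18
Denominator: 2! = 2
C(19, 2) = 171


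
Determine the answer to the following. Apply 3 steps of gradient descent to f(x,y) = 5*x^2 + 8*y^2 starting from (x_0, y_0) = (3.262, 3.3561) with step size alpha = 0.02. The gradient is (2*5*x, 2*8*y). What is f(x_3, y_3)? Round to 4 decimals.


Gradient descent on f(x,y) = 5*x^2 + 8*y^2.
Starting point: (3.262, 3.3561), alpha = 0.02
Step 1: grad_x = 2*5*3.262 = 32.62, grad_y = 2*8*3.3561 = 53.6976
  x_1 = 3.262 - 0.02*32.62 = 2.6096
  y_1 = 3.3561 - 0.02*53.6976 = 2.2821
Step 2: grad_x = 2*5*2.6096 = 26.096, grad_y = 2*8*2.2821 = 36.5144
  x_2 = 2.6096 - 0.02*26.096 = 2.0877
  y_2 = 2.2821 - 0.02*36.5144 = 1.5519
Step 3: grad_x = 2*5*2.0877 = 20.8768, grad_y = 2*8*1.5519 = 24.8298
  x_3 = 2.0877 - 0.02*20.8768 = 1.6701
  y_3 = 1.5519 - 0.02*24.8298 = 1.0553
f(1.6701, 1.0553) = 5*1.6701^2 + 8*1.0553^2 = 22.8556


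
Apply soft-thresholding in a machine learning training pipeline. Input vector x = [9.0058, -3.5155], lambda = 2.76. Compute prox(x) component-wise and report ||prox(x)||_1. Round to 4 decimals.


Soft-thresholding with lambda = 2.76:
prox(9.0058) = sign(9.0058)*max(|9.0058| - 2.76, 0) = 6.2458
prox(-3.5155) = sign(-3.5155)*max(|-3.5155| - 2.76, 0) = -0.7555
prox(x) = [6.2458, -0.7555]
||prox(x)||_1 = 6.2458 + 0.7555 = 7.0013


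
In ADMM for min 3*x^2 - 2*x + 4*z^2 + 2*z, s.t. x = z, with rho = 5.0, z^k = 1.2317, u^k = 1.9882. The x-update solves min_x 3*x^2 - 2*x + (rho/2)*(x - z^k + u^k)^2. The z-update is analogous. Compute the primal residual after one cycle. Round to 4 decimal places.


ADMM iteration with rho = 5.0, z^k = 1.2317, u^k = 1.9882
Step 1: x-update.
Minimize 3*x^2 - 2*x + (5.0/2)*(x - 1.2317 + 1.9882)^2
FOC: (2*3 + 5.0)*x = 2 + 5.0*(1.2317 - 1.9882)
x^{k+1} = -0.162
Step 2: z-update.
Minimize 4*z^2 + 2*z + (5.0/2)*(-0.162 - z + 1.9882)^2
FOC: (2*4 + 5.0)*z = -2 + 5.0*(-0.162 + 1.9882)
z^{k+1} = 0.5485
Step 3: u-update.
u^{k+1} = 1.9882 - 0.162 - 0.5485 = 1.2776
Step 4: Primal residual = |-0.162 - 0.5485| = 0.7106


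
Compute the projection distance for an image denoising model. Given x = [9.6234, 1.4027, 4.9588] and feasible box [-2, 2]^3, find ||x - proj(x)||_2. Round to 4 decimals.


Project each component onto [-2, 2].
clip(9.6234) = 2.0, clip(1.4027) = 1.4027, clip(4.9588) = 2.0
Projection = [2.0, 1.4027, 2.0]
Squared diffs: [58.1162, 0.0, 8.7545]
Distance = sqrt(66.8707) = 8.1775


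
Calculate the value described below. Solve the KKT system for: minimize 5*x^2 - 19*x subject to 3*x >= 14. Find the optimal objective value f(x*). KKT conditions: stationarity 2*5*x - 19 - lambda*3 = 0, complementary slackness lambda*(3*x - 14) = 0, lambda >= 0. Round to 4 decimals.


Step 1: Try lambda = 0 (constraint inactive).
x_unc = 19/(2*5) = 1.9
Check: 3*1.9 = 5.7 < 14 -- violated!
Step 2: Constraint must be active: 3*x = 14
x* = 14/3 = 4.6667 (rounded; the exact value 14/3 is used below)
lambda = (2*5*(14/3) - 19)/3 = 9.2222
Step 3: Compute optimal value.
f(x*) = 5*(14/3)^2 - 19*(14/3) = 20.2222


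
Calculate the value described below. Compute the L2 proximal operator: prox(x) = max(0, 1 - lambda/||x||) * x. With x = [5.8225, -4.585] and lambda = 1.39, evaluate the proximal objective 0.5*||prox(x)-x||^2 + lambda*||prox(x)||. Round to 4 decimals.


Step 1: Compute ||x||.
||x|| = 7.4111
Step 2: Compute scaling factor.
scale = max(0, 1 - 1.39/7.4111) = 0.8124
Step 3: prox(x) = [4.7304, -3.725]
||prox(x)|| = 6.0211
Step 4: Proximal objective.
0.5*||prox-x||^2 = 0.9661
lambda*||prox|| = 8.3693
Total = 9.3353


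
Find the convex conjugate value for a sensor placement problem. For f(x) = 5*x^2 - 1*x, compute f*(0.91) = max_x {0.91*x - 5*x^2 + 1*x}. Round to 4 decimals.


f*(y) = sup_x {y*x - a*x^2 - b*x} = sup_x {(y-b)*x - a*x^2}
FOC: (y - b) - 2a*x = 0 => x* = (y - b)/(2a)
x* = (0.91 + 1)/(2*5) = 0.191
f*(0.91) = (y-b)^2/(4a) = (0.91 + 1)^2/(4*5)
= 3.6481/20 = 0.1824


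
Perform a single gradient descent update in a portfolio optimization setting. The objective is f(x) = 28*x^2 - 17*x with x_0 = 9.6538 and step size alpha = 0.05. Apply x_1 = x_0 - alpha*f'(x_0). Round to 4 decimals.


We compute the gradient at x_0 and apply the update.
f'(x) = 56*x - 17
f'(9.6538) = 56*9.6538 - 17 = 523.6128
x_1 = 9.6538 - 0.05*523.6128 = -16.5268


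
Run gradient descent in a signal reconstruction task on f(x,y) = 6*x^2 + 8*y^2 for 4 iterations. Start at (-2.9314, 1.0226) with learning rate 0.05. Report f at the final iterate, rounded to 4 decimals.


Gradient descent on f(x,y) = 6*x^2 + 8*y^2.
Starting point: (-2.9314, 1.0226), alpha = 0.05
Step 1: grad_x = 2*6*-2.9314 = -35.1768, grad_y = 2*8*1.0226 = 16.3616
  x_1 = -2.9314 - 0.05*-35.1768 = -1.1726
  y_1 = 1.0226 - 0.05*16.3616 = 0.2045
Step 2: grad_x = 2*6*-1.1726 = -14.0707, grad_y = 2*8*0.2045 = 3.2723
  x_2 = -1.1726 - 0.05*-14.0707 = -0.469
  y_2 = 0.2045 - 0.05*3.2723 = 0.0409
Step 3: grad_x = 2*6*-0.469 = -5.6283, grad_y = 2*8*0.0409 = 0.6545
  x_3 = -0.469 - 0.05*-5.6283 = -0.1876
  y_3 = 0.0409 - 0.05*0.6545 = 0.0082
Step 4: grad_x = 2*6*-0.1876 = -2.2513, grad_y = 2*8*0.0082 = 0.1309
  x_4 = -0.1876 - 0.05*-2.2513 = -0.075
  y_4 = 0.0082 - 0.05*0.1309 = 0.0016
f(-0.075, 0.0016) = 6*(-0.075)^2 + 8*0.0016^2 = 0.0338


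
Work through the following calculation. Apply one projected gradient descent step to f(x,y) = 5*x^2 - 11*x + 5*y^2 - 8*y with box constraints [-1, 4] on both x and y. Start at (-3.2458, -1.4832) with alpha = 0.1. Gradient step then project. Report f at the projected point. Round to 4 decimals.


Step 1: Compute gradient at (-3.2458, -1.4832).
grad_x = 2*5*-3.2458 - 11 = -43.458
grad_y = 2*5*-1.4832 - 8 = -22.832
Step 2: Gradient step.
x_raw = -3.2458 - 0.1*-43.458 = 1.1
y_raw = -1.4832 - 0.1*-22.832 = 0.8
Step 3: Project onto [-1, 4].
x_proj = clip(1.1) = 1.1
y_proj = clip(0.8) = 0.8
Step 4: Evaluate f.
f(1.1, 0.8) = -9.25


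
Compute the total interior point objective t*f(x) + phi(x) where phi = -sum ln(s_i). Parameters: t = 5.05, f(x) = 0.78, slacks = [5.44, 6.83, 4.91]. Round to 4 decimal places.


Step 1: Compute log-barrier.
ln values: [1.6938, 1.9213, 1.5913]
phi = -(1.6938 + 1.9213 + 1.5913) = -5.2064
Step 2: Compute augmented objective.
t*f(x) = 5.05*0.78 = 3.939
Total = 3.939 - 5.2064 = -1.2674


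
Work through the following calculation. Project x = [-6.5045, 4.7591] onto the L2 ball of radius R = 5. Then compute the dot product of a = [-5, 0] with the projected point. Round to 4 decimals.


Step 1: Compute ||x|| (intermediates to 6 decimals).
||x|| = sqrt((-6.5045)^2 + 4.7591^2) = 8.059625
Step 2: Project.
Since ||x|| > R, scale = R/||x|| = 5/8.059625 = 0.620376, proj(x) = scale * x
proj(x) = [-4.035236, 2.952431]
Step 3: Dot product.
a^T * proj(x) = -5*(-4.035236) + 0*2.952431 = 20.1762


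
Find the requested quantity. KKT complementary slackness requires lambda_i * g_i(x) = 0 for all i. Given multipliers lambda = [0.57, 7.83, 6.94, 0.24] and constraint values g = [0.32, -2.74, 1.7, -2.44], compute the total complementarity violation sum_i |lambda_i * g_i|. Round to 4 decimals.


KKT complementary slackness check:
lambda_1 * g_1 = 0.57 * 0.32 = 0.1824
lambda_2 * g_2 = 7.83 * -2.74 = -21.4542
lambda_3 * g_3 = 6.94 * 1.7 = 11.798
lambda_4 * g_4 = 0.24 * -2.44 = -0.5856
Total violation = 0.1824 + 21.4542 + 11.798 + 0.5856 = 34.0202


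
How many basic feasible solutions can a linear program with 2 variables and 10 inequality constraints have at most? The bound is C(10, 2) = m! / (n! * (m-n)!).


Each vertex corresponds to some choice of n active constraints out of m, so the number of vertices is at most C(m, n) = m! / (n!(m-n)!).
m = 10, n = 2
Numerator: 10 * 9
Denominator: 2! = 2
C(10, 2) = 45


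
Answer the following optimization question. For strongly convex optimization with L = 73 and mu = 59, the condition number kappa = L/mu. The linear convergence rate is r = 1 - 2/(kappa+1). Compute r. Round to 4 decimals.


Step 1: Compute the condition number.
kappa = L/mu = 73/59 = 1.2373
Step 2: Compute the convergence rate.
r = 1 - 2/(kappa + 1) = 1 - 2*mu/(L + mu) = (L - mu)/(L + mu) = 14/132 = 0.1061


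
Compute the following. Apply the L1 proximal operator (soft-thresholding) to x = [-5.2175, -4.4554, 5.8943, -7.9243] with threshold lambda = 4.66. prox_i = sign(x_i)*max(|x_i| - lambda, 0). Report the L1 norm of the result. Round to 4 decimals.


Soft-thresholding with lambda = 4.66:
prox(-5.2175) = sign(-5.2175)*max(|-5.2175| - 4.66, 0) = -0.5575
prox(-4.4554) = sign(-4.4554)*max(|-4.4554| - 4.66, 0) = 0.0
prox(5.8943) = sign(5.8943)*max(|5.8943| - 4.66, 0) = 1.2343
prox(-7.9243) = sign(-7.9243)*max(|-7.9243| - 4.66, 0) = -3.2643
prox(x) = [-0.5575, 0.0, 1.2343, -3.2643]
||prox(x)||_1 = 0.5575 + 0.0 + 1.2343 + 3.2643 = 5.0561
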